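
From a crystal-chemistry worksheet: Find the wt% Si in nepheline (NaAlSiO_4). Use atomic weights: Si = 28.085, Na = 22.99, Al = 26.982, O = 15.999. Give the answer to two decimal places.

19.77 mass %

M(NaAlSiO_4) = 142.053 g/mol.
Si contributes 1 × 28.085 = 28.085 g per mole.
28.085/142.053 = 0.1977 → 19.77%.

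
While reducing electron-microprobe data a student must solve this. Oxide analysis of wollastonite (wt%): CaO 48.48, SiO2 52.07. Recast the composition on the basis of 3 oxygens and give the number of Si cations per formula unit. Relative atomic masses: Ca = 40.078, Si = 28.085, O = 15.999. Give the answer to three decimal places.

1.001 Si apfu

48.48 wt% CaO ÷ 56.077 g/mol = 0.86453 mol, giving 0.86453 Ca and 0.86453 O.
52.07 wt% SiO2 ÷ 60.083 g/mol = 0.86663 mol, giving 0.86663 Si and 1.73326 O.
Oxygen sums to 2.59779; scaling by 3/2.59779 = 1.15483 puts the formula on 3 O.
Si: 0.86663 × 1.15483 = 1.001 atoms per formula unit.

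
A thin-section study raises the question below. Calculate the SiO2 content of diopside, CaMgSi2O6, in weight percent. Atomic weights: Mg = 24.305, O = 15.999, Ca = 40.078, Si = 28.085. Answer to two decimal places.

Formula mass = 216.547 g/mol.
2 Si → 2.0000 mol SiO2 per formula unit; M(SiO2) = 60.083, so SiO2 mass = 120.166 g.
120.166/216.547 × 100 = 55.49 wt%.

55.49 wt%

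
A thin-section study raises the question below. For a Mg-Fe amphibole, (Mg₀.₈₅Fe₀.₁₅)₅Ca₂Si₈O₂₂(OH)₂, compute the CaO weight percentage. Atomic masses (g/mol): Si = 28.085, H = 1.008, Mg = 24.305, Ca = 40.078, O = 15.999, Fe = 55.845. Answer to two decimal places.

M((Mg₀.₈₅Fe₀.₁₅)₅Ca₂Si₈O₂₂(OH)₂) = 836.008 g/mol; M(CaO) = 56.077 g/mol.
Moles CaO per formula unit = 2 Ca ÷ 1 = 2.0000.
CaO fraction = (2.0000 × 56.077) / 836.008 = 112.154/836.008 = 0.1342.

13.42 wt%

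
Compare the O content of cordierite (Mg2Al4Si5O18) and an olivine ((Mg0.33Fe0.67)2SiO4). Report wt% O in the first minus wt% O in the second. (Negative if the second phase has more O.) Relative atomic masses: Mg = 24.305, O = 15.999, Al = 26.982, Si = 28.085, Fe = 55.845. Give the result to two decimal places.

14.25 percentage points

First mineral: 287.982 g O in 584.945 g formula = 49.23 wt% O.
Second mineral: 63.996 g O in 182.955 g formula = 34.98 wt% O.
49.23% − 34.98% gives a difference of 14.25 percentage points.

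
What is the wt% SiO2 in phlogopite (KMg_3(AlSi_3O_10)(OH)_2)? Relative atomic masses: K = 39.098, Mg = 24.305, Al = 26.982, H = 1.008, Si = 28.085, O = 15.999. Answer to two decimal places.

43.20 wt%

Formula mass = 417.254 g/mol.
3 Si → 3.0000 mol SiO2 per formula unit; M(SiO2) = 60.083, so SiO2 mass = 180.249 g.
180.249/417.254 × 100 = 43.20 wt%.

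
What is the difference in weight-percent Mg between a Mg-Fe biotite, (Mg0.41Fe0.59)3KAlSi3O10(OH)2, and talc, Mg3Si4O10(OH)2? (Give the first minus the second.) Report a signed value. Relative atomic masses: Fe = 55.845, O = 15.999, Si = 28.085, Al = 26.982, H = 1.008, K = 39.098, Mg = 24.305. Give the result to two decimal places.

-12.91 percentage points

Mg in (Mg0.41Fe0.59)3KAlSi3O10(OH)2: molar mass 473.080 g/mol; 1.23×24.305 = 29.895 g → 6.32 wt%.
Mg in Mg3Si4O10(OH)2: molar mass 379.259 g/mol; 3×24.305 = 72.915 g → 19.23 wt%.
Difference = 6.32 − 19.23 = -12.91 percentage points.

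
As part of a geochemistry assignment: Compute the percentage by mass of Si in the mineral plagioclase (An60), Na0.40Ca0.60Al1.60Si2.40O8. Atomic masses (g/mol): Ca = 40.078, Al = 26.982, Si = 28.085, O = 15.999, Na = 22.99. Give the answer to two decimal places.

M(Na0.40Ca0.60Al1.60Si2.40O8) = 271.810 g/mol.
Si contributes 2.40 × 28.085 = 67.404 g per mole.
67.404/271.810 = 0.2480 → 24.80%.

24.80 wt%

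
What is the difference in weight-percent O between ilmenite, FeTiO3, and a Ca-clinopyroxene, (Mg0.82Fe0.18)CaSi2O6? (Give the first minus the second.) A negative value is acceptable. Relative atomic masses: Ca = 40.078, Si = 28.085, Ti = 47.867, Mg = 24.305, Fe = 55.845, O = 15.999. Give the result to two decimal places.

-11.56 percentage points

M(FeTiO3) = 151.709 g/mol, so wt% O = 47.997/151.709 × 100 = 31.64%.
M((Mg0.82Fe0.18)CaSi2O6) = 222.224 g/mol, so wt% O = 95.994/222.224 × 100 = 43.20%.
31.64 − 43.20 = -11.56 pp.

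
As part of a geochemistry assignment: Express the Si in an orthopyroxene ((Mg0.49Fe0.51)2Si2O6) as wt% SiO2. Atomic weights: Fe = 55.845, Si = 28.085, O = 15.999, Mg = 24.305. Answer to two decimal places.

51.59 wt%

Formula mass = 232.945 g/mol.
2 Si → 2.0000 mol SiO2 per formula unit; M(SiO2) = 60.083, so SiO2 mass = 120.166 g.
120.166/232.945 × 100 = 51.59 wt%.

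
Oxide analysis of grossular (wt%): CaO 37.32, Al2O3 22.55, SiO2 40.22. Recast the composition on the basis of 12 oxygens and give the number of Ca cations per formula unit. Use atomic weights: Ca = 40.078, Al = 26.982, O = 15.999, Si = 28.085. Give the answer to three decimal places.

CaO (M=56.077): mol = 0.66551; Ca = 0.66551, O = 0.66551.
Al2O3 (M=101.961): mol = 0.22116; Al = 0.44232, O = 0.66348.
SiO2 (M=60.083): mol = 0.66941; Si = 0.66941, O = 1.33882.
ΣO = 2.66781; factor = 12/ΣO = 4.49807.
Ca apfu = 0.66551 × 4.49807 = 2.994.

2.994 Ca apfu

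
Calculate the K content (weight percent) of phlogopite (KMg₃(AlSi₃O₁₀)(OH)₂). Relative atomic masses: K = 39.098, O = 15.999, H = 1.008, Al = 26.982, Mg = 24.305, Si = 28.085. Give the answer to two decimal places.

Molar mass of KMg₃(AlSi₃O₁₀)(OH)₂: 1*39.098 + 3*24.305 + 1*26.982 + 3*28.085 + 12*15.999 + 2*1.008 = 417.254 g/mol.
Mass of K per formula unit: 1 × 39.098 = 39.098 g.
Weight fraction K = 39.098 / 417.254 = 0.0937.

9.37 weight percent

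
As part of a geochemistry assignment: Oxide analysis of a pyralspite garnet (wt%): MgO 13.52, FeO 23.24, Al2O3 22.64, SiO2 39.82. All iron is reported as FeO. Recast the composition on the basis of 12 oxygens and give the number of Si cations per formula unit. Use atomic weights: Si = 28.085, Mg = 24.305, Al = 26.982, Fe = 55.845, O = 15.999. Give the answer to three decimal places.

MgO (M=40.304): mol = 0.33545; Mg = 0.33545, O = 0.33545.
FeO (M=71.844): mol = 0.32348; Fe = 0.32348, O = 0.32348.
Al2O3 (M=101.961): mol = 0.22205; Al = 0.44410, O = 0.66615.
SiO2 (M=60.083): mol = 0.66275; Si = 0.66275, O = 1.32550.
ΣO = 2.65058; factor = 12/ΣO = 4.52731.
Si apfu = 0.66275 × 4.52731 = 3.000.

3.000 Si apfu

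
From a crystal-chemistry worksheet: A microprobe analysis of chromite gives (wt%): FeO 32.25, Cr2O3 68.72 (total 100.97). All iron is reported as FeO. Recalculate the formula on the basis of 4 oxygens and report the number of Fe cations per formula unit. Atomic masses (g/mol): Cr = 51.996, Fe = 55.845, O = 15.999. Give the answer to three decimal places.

FeO (M=71.844): mol = 0.44889; Fe = 0.44889, O = 0.44889.
Cr2O3 (M=151.989): mol = 0.45214; Cr = 0.90428, O = 1.35642.
ΣO = 1.80531; factor = 4/ΣO = 2.21569.
Fe apfu = 0.44889 × 2.21569 = 0.995.

0.995 Fe apfu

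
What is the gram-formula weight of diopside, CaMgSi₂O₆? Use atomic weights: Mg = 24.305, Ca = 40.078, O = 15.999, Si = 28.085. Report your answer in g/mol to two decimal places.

Ca: 1 × 40.078 = 40.0780
Mg: 1 × 24.305 = 24.3050
Si: 2 × 28.085 = 56.1700
O: 6 × 15.999 = 95.9940
Summing the contributions gives the formula mass.

216.55 g/mol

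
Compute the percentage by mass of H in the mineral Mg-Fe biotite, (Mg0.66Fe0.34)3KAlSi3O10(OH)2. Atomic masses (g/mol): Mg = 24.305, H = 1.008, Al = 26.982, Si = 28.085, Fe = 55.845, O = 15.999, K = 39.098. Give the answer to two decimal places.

0.45 weight percent

M((Mg0.66Fe0.34)3KAlSi3O10(OH)2) = 449.425 g/mol.
H contributes 2 × 1.008 = 2.016 g per mole.
2.016/449.425 = 0.0045 → 0.45%.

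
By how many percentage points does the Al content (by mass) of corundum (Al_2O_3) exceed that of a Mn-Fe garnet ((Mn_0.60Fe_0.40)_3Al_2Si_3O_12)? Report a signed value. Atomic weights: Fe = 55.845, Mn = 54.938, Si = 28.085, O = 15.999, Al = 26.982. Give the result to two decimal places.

First mineral: 53.964 g Al in 101.961 g formula = 52.93 wt% Al.
Second mineral: 53.964 g Al in 496.109 g formula = 10.88 wt% Al.
52.93% − 10.88% gives a difference of 42.05 percentage points.

42.05 percentage points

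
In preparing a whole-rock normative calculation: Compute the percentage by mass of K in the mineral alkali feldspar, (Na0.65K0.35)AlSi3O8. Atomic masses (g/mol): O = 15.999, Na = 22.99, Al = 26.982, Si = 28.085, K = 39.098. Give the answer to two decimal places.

M((Na0.65K0.35)AlSi3O8) = 267.857 g/mol.
K contributes 0.35 × 39.098 = 13.684 g per mole.
13.684/267.857 = 0.0511 → 5.11%.

5.11 weight percent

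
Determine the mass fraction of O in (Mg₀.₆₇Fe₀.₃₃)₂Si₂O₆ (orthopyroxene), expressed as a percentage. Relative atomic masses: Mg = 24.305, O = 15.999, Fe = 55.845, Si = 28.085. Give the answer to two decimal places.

Molar mass of (Mg₀.₆₇Fe₀.₃₃)₂Si₂O₆: 1.34·24.305 + 0.66·55.845 + 2·28.085 + 6·15.999 = 221.590 g/mol.
Mass of O per formula unit: 6 × 15.999 = 95.994 g.
Weight fraction O = 95.994 / 221.590 = 0.4332.

43.32 weight percent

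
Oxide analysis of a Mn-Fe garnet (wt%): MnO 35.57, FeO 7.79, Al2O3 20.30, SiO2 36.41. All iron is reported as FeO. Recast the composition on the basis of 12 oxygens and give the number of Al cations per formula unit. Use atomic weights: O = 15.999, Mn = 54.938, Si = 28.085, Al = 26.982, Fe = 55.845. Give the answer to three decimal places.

1.975 Al apfu

35.57 wt% MnO ÷ 70.937 g/mol = 0.50143 mol, giving 0.50143 Mn and 0.50143 O.
7.79 wt% FeO ÷ 71.844 g/mol = 0.10843 mol, giving 0.10843 Fe and 0.10843 O.
20.30 wt% Al2O3 ÷ 101.961 g/mol = 0.19910 mol, giving 0.39820 Al and 0.59730 O.
36.41 wt% SiO2 ÷ 60.083 g/mol = 0.60600 mol, giving 0.60600 Si and 1.21200 O.
Oxygen sums to 2.41916; scaling by 12/2.41916 = 4.96040 puts the formula on 12 O.
Al: 0.39820 × 4.96040 = 1.975 atoms per formula unit.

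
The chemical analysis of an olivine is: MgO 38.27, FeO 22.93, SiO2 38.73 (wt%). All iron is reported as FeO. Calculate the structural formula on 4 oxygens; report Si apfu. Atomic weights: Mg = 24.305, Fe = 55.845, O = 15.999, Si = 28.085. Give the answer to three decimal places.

1.008 Si apfu

MgO (M=40.304): mol = 0.94953; Mg = 0.94953, O = 0.94953.
FeO (M=71.844): mol = 0.31916; Fe = 0.31916, O = 0.31916.
SiO2 (M=60.083): mol = 0.64461; Si = 0.64461, O = 1.28922.
ΣO = 2.55791; factor = 4/ΣO = 1.56378.
Si apfu = 0.64461 × 1.56378 = 1.008.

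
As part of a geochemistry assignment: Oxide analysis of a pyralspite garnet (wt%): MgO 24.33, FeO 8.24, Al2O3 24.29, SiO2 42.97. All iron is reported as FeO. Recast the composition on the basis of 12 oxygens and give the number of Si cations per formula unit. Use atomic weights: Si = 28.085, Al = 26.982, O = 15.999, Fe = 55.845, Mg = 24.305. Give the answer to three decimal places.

MgO (M=40.304): mol = 0.60366; Mg = 0.60366, O = 0.60366.
FeO (M=71.844): mol = 0.11469; Fe = 0.11469, O = 0.11469.
Al2O3 (M=101.961): mol = 0.23823; Al = 0.47646, O = 0.71469.
SiO2 (M=60.083): mol = 0.71518; Si = 0.71518, O = 1.43036.
ΣO = 2.86340; factor = 12/ΣO = 4.19082.
Si apfu = 0.71518 × 4.19082 = 2.997.

2.997 Si apfu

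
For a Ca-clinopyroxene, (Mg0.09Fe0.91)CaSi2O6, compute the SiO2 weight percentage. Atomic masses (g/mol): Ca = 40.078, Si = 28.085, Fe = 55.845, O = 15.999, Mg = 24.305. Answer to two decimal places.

Molar mass of (Mg0.09Fe0.91)CaSi2O6 = 0.09·24.305 + 0.91·55.845 + 1·40.078 + 2·28.085 + 6·15.999 = 245.248 g/mol.
Each formula unit contains 2 Si, equivalent to 2/1 = 2.0000 mol SiO2.
M(SiO2) = 1×28.085 + 2×15.999 = 60.083 g/mol.
Mass of SiO2 per formula unit = 2.0000 × 60.083 = 120.166 g.
SiO2 wt% = 120.166 / 245.248 × 100 = 49.00%.

49.00 wt%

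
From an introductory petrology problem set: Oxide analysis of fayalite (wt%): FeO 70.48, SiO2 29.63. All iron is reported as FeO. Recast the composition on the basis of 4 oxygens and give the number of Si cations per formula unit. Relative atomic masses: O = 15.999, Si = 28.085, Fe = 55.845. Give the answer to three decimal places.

1.003 Si apfu

70.48 wt% FeO ÷ 71.844 g/mol = 0.98101 mol, giving 0.98101 Fe and 0.98101 O.
29.63 wt% SiO2 ÷ 60.083 g/mol = 0.49315 mol, giving 0.49315 Si and 0.98630 O.
Oxygen sums to 1.96731; scaling by 4/1.96731 = 2.03323 puts the formula on 4 O.
Si: 0.49315 × 2.03323 = 1.003 atoms per formula unit.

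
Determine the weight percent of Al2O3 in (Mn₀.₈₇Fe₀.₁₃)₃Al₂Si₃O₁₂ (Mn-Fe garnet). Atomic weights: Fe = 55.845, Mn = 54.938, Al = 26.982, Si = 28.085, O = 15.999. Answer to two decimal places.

20.58 wt%

Molar mass of (Mn₀.₈₇Fe₀.₁₃)₃Al₂Si₃O₁₂ = 2.61·54.938 + 0.39·55.845 + 2·26.982 + 3·28.085 + 12·15.999 = 495.375 g/mol.
Each formula unit contains 2 Al, equivalent to 2/2 = 1.0000 mol Al2O3.
M(Al2O3) = 2×26.982 + 3×15.999 = 101.961 g/mol.
Mass of Al2O3 per formula unit = 1.0000 × 101.961 = 101.961 g.
Al2O3 wt% = 101.961 / 495.375 × 100 = 20.58%.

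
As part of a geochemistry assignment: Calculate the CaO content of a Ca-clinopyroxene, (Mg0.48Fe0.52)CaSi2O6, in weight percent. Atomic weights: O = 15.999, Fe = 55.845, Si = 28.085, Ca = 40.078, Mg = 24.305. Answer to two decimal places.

24.07 wt%

Molar mass of (Mg0.48Fe0.52)CaSi2O6 = 0.48×24.305 + 0.52×55.845 + 1×40.078 + 2×28.085 + 6×15.999 = 232.948 g/mol.
Each formula unit contains 1 Ca, equivalent to 1/1 = 1.0000 mol CaO.
M(CaO) = 1×40.078 + 1×15.999 = 56.077 g/mol.
Mass of CaO per formula unit = 1.0000 × 56.077 = 56.077 g.
CaO wt% = 56.077 / 232.948 × 100 = 24.07%.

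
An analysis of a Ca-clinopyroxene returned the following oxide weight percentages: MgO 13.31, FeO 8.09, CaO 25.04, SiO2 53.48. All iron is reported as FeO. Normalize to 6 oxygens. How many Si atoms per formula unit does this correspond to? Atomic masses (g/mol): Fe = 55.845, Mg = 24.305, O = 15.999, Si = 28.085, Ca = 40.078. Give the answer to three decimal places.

2.001 Si apfu

MgO: 13.31/40.304 = 0.33024 mol → 0.33024 mol Mg, 0.33024 mol O.
FeO: 8.09/71.844 = 0.11261 mol → 0.11261 mol Fe, 0.11261 mol O.
CaO: 25.04/56.077 = 0.44653 mol → 0.44653 mol Ca, 0.44653 mol O.
SiO2: 53.48/60.083 = 0.89010 mol → 0.89010 mol Si, 1.78020 mol O.
Total oxygen = 2.66958 mol. Normalization factor = 6/2.66958 = 2.24754.
Si per 6 O = 0.89010 × 2.24754 = 2.001.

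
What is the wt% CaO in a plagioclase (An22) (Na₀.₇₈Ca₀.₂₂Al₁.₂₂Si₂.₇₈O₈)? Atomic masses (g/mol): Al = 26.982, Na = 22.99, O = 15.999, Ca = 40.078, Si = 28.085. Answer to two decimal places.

M(Na₀.₇₈Ca₀.₂₂Al₁.₂₂Si₂.₇₈O₈) = 265.736 g/mol; M(CaO) = 56.077 g/mol.
Moles CaO per formula unit = 0.22 Ca ÷ 1 = 0.2200.
CaO fraction = (0.2200 × 56.077) / 265.736 = 12.337/265.736 = 0.0464.

4.64 wt%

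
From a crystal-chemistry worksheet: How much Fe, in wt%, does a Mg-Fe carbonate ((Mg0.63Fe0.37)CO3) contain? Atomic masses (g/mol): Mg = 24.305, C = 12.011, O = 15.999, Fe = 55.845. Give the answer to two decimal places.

M((Mg0.63Fe0.37)CO3) = 95.983 g/mol.
Fe contributes 0.37 × 55.845 = 20.663 g per mole.
20.663/95.983 = 0.2153 → 21.53%.

21.53 wt%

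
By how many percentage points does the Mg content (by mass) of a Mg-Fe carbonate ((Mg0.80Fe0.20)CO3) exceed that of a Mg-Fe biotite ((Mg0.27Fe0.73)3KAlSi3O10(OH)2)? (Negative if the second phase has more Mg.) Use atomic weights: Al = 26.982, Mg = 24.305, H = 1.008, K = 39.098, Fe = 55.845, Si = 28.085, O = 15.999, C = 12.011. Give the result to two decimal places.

17.41 percentage points

First mineral: 19.444 g Mg in 90.621 g formula = 21.46 wt% Mg.
Second mineral: 19.687 g Mg in 486.327 g formula = 4.05 wt% Mg.
21.46% − 4.05% gives a difference of 17.41 percentage points.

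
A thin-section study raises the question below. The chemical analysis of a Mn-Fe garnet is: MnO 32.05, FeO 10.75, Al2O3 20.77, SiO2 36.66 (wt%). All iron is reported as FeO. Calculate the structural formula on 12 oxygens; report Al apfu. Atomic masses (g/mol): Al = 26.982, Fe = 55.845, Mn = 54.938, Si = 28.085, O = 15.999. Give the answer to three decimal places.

MnO: 32.05/70.937 = 0.45181 mol → 0.45181 mol Mn, 0.45181 mol O.
FeO: 10.75/71.844 = 0.14963 mol → 0.14963 mol Fe, 0.14963 mol O.
Al2O3: 20.77/101.961 = 0.20371 mol → 0.40742 mol Al, 0.61113 mol O.
SiO2: 36.66/60.083 = 0.61016 mol → 0.61016 mol Si, 1.22032 mol O.
Total oxygen = 2.43289 mol. Normalization factor = 12/2.43289 = 4.93241.
Al per 12 O = 0.40742 × 4.93241 = 2.010.

2.010 Al apfu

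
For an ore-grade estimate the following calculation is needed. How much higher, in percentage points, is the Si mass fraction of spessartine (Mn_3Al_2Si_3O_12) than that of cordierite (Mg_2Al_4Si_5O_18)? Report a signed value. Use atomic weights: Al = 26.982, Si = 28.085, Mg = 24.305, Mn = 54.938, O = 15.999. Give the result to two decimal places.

-6.99 percentage points

M(Mn_3Al_2Si_3O_12) = 495.021 g/mol, so wt% Si = 84.255/495.021 × 100 = 17.02%.
M(Mg_2Al_4Si_5O_18) = 584.945 g/mol, so wt% Si = 140.425/584.945 × 100 = 24.01%.
17.02 − 24.01 = -6.99 pp.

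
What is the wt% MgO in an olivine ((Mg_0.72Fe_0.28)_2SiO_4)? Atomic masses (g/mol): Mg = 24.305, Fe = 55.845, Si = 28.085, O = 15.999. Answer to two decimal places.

36.65 wt%

Molar mass of (Mg_0.72Fe_0.28)_2SiO_4 = 1.44·24.305 + 0.56·55.845 + 1·28.085 + 4·15.999 = 158.353 g/mol.
Each formula unit contains 1.44 Mg, equivalent to 1.44/1 = 1.4400 mol MgO.
M(MgO) = 1×24.305 + 1×15.999 = 40.304 g/mol.
Mass of MgO per formula unit = 1.4400 × 40.304 = 58.038 g.
MgO wt% = 58.038 / 158.353 × 100 = 36.65%.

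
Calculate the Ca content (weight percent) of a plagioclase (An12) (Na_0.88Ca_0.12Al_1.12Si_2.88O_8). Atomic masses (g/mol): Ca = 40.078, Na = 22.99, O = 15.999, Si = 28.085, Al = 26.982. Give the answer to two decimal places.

M(Na_0.88Ca_0.12Al_1.12Si_2.88O_8) = 264.137 g/mol.
Ca contributes 0.12 × 40.078 = 4.809 g per mole.
4.809/264.137 = 0.0182 → 1.82%.

1.82 weight percent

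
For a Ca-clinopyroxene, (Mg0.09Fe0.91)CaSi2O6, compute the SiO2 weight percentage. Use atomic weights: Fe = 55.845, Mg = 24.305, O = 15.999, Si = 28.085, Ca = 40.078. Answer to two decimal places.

49.00 wt%

Formula mass = 245.248 g/mol.
2 Si → 2.0000 mol SiO2 per formula unit; M(SiO2) = 60.083, so SiO2 mass = 120.166 g.
120.166/245.248 × 100 = 49.00 wt%.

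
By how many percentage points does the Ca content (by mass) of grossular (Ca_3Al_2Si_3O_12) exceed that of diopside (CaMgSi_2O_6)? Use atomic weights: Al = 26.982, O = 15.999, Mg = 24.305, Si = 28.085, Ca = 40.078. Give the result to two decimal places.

M(Ca_3Al_2Si_3O_12) = 450.441 g/mol, so wt% Ca = 120.234/450.441 × 100 = 26.69%.
M(CaMgSi_2O_6) = 216.547 g/mol, so wt% Ca = 40.078/216.547 × 100 = 18.51%.
26.69 − 18.51 = 8.18 pp.

8.18 percentage points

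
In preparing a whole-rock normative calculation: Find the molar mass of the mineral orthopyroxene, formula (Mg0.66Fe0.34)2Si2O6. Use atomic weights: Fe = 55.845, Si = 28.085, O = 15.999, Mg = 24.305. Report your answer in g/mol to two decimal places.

The formula mass is the sum 1.32*24.305 + 0.68*55.845 + 2*28.085 + 6*15.999.

222.22 g/mol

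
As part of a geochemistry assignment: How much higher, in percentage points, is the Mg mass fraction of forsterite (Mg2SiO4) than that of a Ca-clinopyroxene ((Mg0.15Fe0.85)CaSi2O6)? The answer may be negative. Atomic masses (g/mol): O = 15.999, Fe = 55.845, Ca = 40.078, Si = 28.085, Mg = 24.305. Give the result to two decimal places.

33.05 percentage points

First mineral: 48.610 g Mg in 140.691 g formula = 34.55 wt% Mg.
Second mineral: 3.646 g Mg in 243.356 g formula = 1.50 wt% Mg.
34.55% − 1.50% gives a difference of 33.05 percentage points.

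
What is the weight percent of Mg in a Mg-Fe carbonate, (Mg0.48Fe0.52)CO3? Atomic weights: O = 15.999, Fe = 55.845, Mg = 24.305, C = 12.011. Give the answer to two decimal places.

Molar mass of (Mg0.48Fe0.52)CO3: 0.48×24.305 + 0.52×55.845 + 1×12.011 + 3×15.999 = 100.714 g/mol.
Mass of Mg per formula unit: 0.48 × 24.305 = 11.666 g.
Weight fraction Mg = 11.666 / 100.714 = 0.1158.

11.58 mass %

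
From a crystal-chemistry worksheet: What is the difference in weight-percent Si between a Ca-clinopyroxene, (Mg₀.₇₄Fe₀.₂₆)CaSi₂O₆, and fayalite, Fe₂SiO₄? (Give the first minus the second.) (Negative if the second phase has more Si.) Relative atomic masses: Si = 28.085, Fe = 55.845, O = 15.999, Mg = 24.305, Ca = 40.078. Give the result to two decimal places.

11.21 percentage points

First mineral: 56.170 g Si in 224.747 g formula = 24.99 wt% Si.
Second mineral: 28.085 g Si in 203.771 g formula = 13.78 wt% Si.
24.99% − 13.78% gives a difference of 11.21 percentage points.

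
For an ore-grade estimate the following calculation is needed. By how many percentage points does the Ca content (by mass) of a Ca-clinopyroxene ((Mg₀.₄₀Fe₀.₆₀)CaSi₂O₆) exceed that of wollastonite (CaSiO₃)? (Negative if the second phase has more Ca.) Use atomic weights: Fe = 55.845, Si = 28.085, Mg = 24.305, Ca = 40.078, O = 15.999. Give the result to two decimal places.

-17.48 percentage points

First mineral: 40.078 g Ca in 235.471 g formula = 17.02 wt% Ca.
Second mineral: 40.078 g Ca in 116.160 g formula = 34.50 wt% Ca.
17.02% − 34.50% gives a difference of -17.48 percentage points.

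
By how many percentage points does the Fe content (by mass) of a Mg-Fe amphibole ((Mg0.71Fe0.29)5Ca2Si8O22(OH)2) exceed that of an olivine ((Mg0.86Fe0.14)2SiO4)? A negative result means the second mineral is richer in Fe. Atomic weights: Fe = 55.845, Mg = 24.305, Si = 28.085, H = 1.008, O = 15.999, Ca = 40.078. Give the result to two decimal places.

M((Mg0.71Fe0.29)5Ca2Si8O22(OH)2) = 858.086 g/mol, so wt% Fe = 80.975/858.086 × 100 = 9.44%.
M((Mg0.86Fe0.14)2SiO4) = 149.522 g/mol, so wt% Fe = 15.637/149.522 × 100 = 10.46%.
9.44 − 10.46 = -1.02 pp.

-1.02 percentage points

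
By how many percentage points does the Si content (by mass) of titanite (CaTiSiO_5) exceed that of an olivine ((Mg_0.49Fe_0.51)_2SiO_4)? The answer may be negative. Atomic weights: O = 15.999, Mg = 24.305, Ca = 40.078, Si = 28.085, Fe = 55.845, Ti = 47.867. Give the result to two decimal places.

First mineral: 28.085 g Si in 196.025 g formula = 14.33 wt% Si.
Second mineral: 28.085 g Si in 172.862 g formula = 16.25 wt% Si.
14.33% − 16.25% gives a difference of -1.92 percentage points.

-1.92 percentage points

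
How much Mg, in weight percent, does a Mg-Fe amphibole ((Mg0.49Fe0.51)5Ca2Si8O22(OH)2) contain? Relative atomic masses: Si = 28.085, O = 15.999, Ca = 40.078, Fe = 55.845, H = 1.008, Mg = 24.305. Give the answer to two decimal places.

6.67 weight percent

Molar mass of (Mg0.49Fe0.51)5Ca2Si8O22(OH)2: 2.45*24.305 + 2.55*55.845 + 2*40.078 + 8*28.085 + 24*15.999 + 2*1.008 = 892.780 g/mol.
Mass of Mg per formula unit: 2.45 × 24.305 = 59.547 g.
Weight fraction Mg = 59.547 / 892.780 = 0.0667.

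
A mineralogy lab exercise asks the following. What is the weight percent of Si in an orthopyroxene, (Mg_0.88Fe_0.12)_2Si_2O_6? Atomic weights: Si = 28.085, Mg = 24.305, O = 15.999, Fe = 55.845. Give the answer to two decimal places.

Molar mass of (Mg_0.88Fe_0.12)_2Si_2O_6: 1.76·24.305 + 0.24·55.845 + 2·28.085 + 6·15.999 = 208.344 g/mol.
Mass of Si per formula unit: 2 × 28.085 = 56.170 g.
Weight fraction Si = 56.170 / 208.344 = 0.2696.

26.96 weight percent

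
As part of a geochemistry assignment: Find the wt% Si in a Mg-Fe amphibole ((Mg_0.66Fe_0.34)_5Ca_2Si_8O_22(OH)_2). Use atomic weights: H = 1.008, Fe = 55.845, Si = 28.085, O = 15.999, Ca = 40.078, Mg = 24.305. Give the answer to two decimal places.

Formula mass = 3.30*24.305 + 1.70*55.845 + 2*40.078 + 8*28.085 + 24*15.999 + 2*1.008 = 865.971 g/mol, of which 224.680 g is Si.
So Si makes up 224.680/865.971 = 0.2595 of the mass, i.e. 25.95%.

25.95 wt%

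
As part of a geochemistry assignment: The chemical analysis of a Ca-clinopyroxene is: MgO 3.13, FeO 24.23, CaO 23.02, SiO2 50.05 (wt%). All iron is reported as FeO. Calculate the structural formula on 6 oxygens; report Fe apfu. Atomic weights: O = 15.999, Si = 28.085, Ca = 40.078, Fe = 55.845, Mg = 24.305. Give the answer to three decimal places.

MgO: 3.13/40.304 = 0.07766 mol → 0.07766 mol Mg, 0.07766 mol O.
FeO: 24.23/71.844 = 0.33726 mol → 0.33726 mol Fe, 0.33726 mol O.
CaO: 23.02/56.077 = 0.41051 mol → 0.41051 mol Ca, 0.41051 mol O.
SiO2: 50.05/60.083 = 0.83301 mol → 0.83301 mol Si, 1.66602 mol O.
Total oxygen = 2.49145 mol. Normalization factor = 6/2.49145 = 2.40824.
Fe per 6 O = 0.33726 × 2.40824 = 0.812.

0.812 Fe apfu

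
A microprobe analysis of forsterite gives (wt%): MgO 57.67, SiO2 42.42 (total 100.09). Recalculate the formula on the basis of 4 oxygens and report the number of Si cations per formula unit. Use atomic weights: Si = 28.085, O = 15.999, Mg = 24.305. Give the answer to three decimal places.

0.993 Si apfu

MgO: 57.67/40.304 = 1.43088 mol → 1.43088 mol Mg, 1.43088 mol O.
SiO2: 42.42/60.083 = 0.70602 mol → 0.70602 mol Si, 1.41204 mol O.
Total oxygen = 2.84292 mol. Normalization factor = 4/2.84292 = 1.40700.
Si per 4 O = 0.70602 × 1.40700 = 0.993.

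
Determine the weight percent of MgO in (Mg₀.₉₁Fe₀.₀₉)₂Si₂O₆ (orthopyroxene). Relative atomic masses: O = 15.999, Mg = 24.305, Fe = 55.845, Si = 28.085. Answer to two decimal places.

Formula mass = 206.451 g/mol.
1.82 Mg → 1.8200 mol MgO per formula unit; M(MgO) = 40.304, so MgO mass = 73.353 g.
73.353/206.451 × 100 = 35.53 wt%.

35.53 wt%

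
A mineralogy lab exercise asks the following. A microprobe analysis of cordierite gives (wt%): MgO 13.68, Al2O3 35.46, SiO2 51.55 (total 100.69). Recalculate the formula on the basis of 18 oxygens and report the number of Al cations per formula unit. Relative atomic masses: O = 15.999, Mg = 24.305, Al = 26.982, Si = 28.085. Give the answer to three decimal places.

MgO (M=40.304): mol = 0.33942; Mg = 0.33942, O = 0.33942.
Al2O3 (M=101.961): mol = 0.34778; Al = 0.69556, O = 1.04334.
SiO2 (M=60.083): mol = 0.85798; Si = 0.85798, O = 1.71596.
ΣO = 3.09872; factor = 18/ΣO = 5.80885.
Al apfu = 0.69556 × 5.80885 = 4.040.

4.040 Al apfu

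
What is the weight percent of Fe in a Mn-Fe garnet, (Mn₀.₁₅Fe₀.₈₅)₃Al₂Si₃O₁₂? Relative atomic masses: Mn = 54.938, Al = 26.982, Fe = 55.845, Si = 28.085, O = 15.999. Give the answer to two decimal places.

Molar mass of (Mn₀.₁₅Fe₀.₈₅)₃Al₂Si₃O₁₂: 0.45×54.938 + 2.55×55.845 + 2×26.982 + 3×28.085 + 12×15.999 = 497.334 g/mol.
Mass of Fe per formula unit: 2.55 × 55.845 = 142.405 g.
Weight fraction Fe = 142.405 / 497.334 = 0.2863.

28.63 mass %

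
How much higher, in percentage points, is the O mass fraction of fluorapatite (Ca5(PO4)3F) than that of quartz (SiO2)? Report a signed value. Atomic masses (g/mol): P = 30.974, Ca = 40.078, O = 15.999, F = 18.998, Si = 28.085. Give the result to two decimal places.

-15.19 percentage points

M(Ca5(PO4)3F) = 504.298 g/mol, so wt% O = 191.988/504.298 × 100 = 38.07%.
M(SiO2) = 60.083 g/mol, so wt% O = 31.998/60.083 × 100 = 53.26%.
38.07 − 53.26 = -15.19 pp.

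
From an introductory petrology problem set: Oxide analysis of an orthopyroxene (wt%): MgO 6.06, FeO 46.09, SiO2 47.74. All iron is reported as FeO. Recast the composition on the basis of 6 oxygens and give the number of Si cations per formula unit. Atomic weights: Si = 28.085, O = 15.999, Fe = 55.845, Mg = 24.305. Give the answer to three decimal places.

MgO (M=40.304): mol = 0.15036; Mg = 0.15036, O = 0.15036.
FeO (M=71.844): mol = 0.64153; Fe = 0.64153, O = 0.64153.
SiO2 (M=60.083): mol = 0.79457; Si = 0.79457, O = 1.58914.
ΣO = 2.38103; factor = 6/ΣO = 2.51992.
Si apfu = 0.79457 × 2.51992 = 2.002.

2.002 Si apfu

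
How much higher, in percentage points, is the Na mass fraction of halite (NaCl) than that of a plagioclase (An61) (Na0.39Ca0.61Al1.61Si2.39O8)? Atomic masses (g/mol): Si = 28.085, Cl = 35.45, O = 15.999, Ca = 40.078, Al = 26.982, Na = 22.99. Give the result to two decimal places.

M(NaCl) = 58.440 g/mol, so wt% Na = 22.990/58.440 × 100 = 39.34%.
M(Na0.39Ca0.61Al1.61Si2.39O8) = 271.970 g/mol, so wt% Na = 8.966/271.970 × 100 = 3.30%.
39.34 − 3.30 = 36.04 pp.

36.04 percentage points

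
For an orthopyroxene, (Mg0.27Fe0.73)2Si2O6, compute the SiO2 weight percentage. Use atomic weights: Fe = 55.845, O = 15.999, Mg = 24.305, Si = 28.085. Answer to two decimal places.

M((Mg0.27Fe0.73)2Si2O6) = 246.822 g/mol; M(SiO2) = 60.083 g/mol.
Moles SiO2 per formula unit = 2 Si ÷ 1 = 2.0000.
SiO2 fraction = (2.0000 × 60.083) / 246.822 = 120.166/246.822 = 0.4869.

48.69 wt%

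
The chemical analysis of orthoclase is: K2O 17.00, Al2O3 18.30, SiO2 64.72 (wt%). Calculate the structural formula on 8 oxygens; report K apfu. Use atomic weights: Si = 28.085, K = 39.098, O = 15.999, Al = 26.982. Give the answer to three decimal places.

K2O (M=94.195): mol = 0.18048; K = 0.36096, O = 0.18048.
Al2O3 (M=101.961): mol = 0.17948; Al = 0.35896, O = 0.53844.
SiO2 (M=60.083): mol = 1.07718; Si = 1.07718, O = 2.15436.
ΣO = 2.87328; factor = 8/ΣO = 2.78427.
K apfu = 0.36096 × 2.78427 = 1.005.

1.005 K apfu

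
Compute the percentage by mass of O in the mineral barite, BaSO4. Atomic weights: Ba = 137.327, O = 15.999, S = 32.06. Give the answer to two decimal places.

M(BaSO4) = 233.383 g/mol.
O contributes 4 × 15.999 = 63.996 g per mole.
63.996/233.383 = 0.2742 → 27.42%.

27.42 wt%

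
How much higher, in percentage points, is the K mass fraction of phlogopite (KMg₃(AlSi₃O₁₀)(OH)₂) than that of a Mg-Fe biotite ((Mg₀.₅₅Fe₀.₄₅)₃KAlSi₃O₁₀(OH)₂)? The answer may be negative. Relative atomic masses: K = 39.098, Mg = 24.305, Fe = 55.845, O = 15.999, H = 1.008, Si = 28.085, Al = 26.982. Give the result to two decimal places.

K in KMg₃(AlSi₃O₁₀)(OH)₂: molar mass 417.254 g/mol; 1×39.098 = 39.098 g → 9.37 wt%.
K in (Mg₀.₅₅Fe₀.₄₅)₃KAlSi₃O₁₀(OH)₂: molar mass 459.833 g/mol; 1×39.098 = 39.098 g → 8.50 wt%.
Difference = 9.37 − 8.50 = 0.87 percentage points.

0.87 percentage points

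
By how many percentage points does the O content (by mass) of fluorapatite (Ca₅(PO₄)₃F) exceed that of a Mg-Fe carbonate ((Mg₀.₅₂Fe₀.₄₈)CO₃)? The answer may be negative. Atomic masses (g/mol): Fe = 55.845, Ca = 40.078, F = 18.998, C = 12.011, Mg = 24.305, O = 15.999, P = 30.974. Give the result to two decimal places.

-10.19 percentage points

M(Ca₅(PO₄)₃F) = 504.298 g/mol, so wt% O = 191.988/504.298 × 100 = 38.07%.
M((Mg₀.₅₂Fe₀.₄₈)CO₃) = 99.452 g/mol, so wt% O = 47.997/99.452 × 100 = 48.26%.
38.07 − 48.26 = -10.19 pp.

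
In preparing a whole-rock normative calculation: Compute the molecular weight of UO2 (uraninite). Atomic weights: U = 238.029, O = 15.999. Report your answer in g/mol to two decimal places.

270.03 g/mol

U: 1 × 238.029 = 238.0290
O: 2 × 15.999 = 31.9980
Summing the contributions gives the formula mass.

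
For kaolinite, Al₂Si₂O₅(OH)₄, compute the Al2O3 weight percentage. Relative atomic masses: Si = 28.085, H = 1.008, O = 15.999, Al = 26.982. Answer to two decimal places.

39.50 wt%

M(Al₂Si₂O₅(OH)₄) = 258.157 g/mol; M(Al2O3) = 101.961 g/mol.
Moles Al2O3 per formula unit = 2 Al ÷ 2 = 1.0000.
Al2O3 fraction = (1.0000 × 101.961) / 258.157 = 101.961/258.157 = 0.3950.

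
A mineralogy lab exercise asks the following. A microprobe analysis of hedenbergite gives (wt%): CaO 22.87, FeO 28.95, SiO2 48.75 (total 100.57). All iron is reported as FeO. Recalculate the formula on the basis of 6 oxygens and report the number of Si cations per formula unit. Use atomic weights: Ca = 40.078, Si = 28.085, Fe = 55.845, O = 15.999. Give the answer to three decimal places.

2.000 Si apfu

CaO (M=56.077): mol = 0.40783; Ca = 0.40783, O = 0.40783.
FeO (M=71.844): mol = 0.40296; Fe = 0.40296, O = 0.40296.
SiO2 (M=60.083): mol = 0.81138; Si = 0.81138, O = 1.62276.
ΣO = 2.43355; factor = 6/ΣO = 2.46553.
Si apfu = 0.81138 × 2.46553 = 2.000.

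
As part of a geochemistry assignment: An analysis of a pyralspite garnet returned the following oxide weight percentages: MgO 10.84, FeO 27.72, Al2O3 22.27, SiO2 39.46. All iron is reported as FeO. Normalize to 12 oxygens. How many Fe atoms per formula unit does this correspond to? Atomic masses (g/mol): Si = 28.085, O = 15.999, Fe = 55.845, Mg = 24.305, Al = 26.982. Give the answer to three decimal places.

1.765 Fe apfu

MgO (M=40.304): mol = 0.26896; Mg = 0.26896, O = 0.26896.
FeO (M=71.844): mol = 0.38584; Fe = 0.38584, O = 0.38584.
Al2O3 (M=101.961): mol = 0.21842; Al = 0.43684, O = 0.65526.
SiO2 (M=60.083): mol = 0.65676; Si = 0.65676, O = 1.31352.
ΣO = 2.62358; factor = 12/ΣO = 4.57390.
Fe apfu = 0.38584 × 4.57390 = 1.765.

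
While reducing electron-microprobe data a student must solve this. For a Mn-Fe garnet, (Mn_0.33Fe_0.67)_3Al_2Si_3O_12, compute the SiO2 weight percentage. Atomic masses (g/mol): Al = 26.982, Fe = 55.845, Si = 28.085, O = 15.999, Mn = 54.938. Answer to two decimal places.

36.28 wt%

M((Mn_0.33Fe_0.67)_3Al_2Si_3O_12) = 496.844 g/mol; M(SiO2) = 60.083 g/mol.
Moles SiO2 per formula unit = 3 Si ÷ 1 = 3.0000.
SiO2 fraction = (3.0000 × 60.083) / 496.844 = 180.249/496.844 = 0.3628.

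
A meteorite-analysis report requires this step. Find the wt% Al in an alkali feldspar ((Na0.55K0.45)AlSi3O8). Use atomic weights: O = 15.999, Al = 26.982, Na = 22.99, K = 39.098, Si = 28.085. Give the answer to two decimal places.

10.01 weight percent

Molar mass of (Na0.55K0.45)AlSi3O8: 0.55×22.99 + 0.45×39.098 + 1×26.982 + 3×28.085 + 8×15.999 = 269.468 g/mol.
Mass of Al per formula unit: 1 × 26.982 = 26.982 g.
Weight fraction Al = 26.982 / 269.468 = 0.1001.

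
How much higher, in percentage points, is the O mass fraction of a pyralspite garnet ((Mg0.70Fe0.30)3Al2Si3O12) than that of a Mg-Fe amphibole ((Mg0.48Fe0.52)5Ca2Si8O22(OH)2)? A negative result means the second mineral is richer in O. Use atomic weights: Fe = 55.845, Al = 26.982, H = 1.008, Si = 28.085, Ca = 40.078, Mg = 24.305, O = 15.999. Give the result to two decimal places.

M((Mg0.70Fe0.30)3Al2Si3O12) = 431.508 g/mol, so wt% O = 191.988/431.508 × 100 = 44.49%.
M((Mg0.48Fe0.52)5Ca2Si8O22(OH)2) = 894.357 g/mol, so wt% O = 383.976/894.357 × 100 = 42.93%.
44.49 − 42.93 = 1.56 pp.

1.56 percentage points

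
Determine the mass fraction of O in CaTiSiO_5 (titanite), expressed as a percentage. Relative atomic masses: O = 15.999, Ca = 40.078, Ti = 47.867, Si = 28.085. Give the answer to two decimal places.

Molar mass of CaTiSiO_5: 1×40.078 + 1×47.867 + 1×28.085 + 5×15.999 = 196.025 g/mol.
Mass of O per formula unit: 5 × 15.999 = 79.995 g.
Weight fraction O = 79.995 / 196.025 = 0.4081.

40.81 weight percent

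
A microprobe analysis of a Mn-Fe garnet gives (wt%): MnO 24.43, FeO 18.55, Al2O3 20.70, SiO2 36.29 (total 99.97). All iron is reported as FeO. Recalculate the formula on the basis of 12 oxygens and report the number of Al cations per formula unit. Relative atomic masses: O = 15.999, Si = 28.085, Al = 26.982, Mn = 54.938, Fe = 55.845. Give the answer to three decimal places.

MnO (M=70.937): mol = 0.34439; Mn = 0.34439, O = 0.34439.
FeO (M=71.844): mol = 0.25820; Fe = 0.25820, O = 0.25820.
Al2O3 (M=101.961): mol = 0.20302; Al = 0.40604, O = 0.60906.
SiO2 (M=60.083): mol = 0.60400; Si = 0.60400, O = 1.20800.
ΣO = 2.41965; factor = 12/ΣO = 4.95939.
Al apfu = 0.40604 × 4.95939 = 2.014.

2.014 Al apfu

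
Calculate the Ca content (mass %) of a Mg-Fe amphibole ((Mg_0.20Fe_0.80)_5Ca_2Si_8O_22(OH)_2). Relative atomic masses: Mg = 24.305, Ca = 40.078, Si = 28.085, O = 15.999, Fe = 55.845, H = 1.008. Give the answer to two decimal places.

8.54 mass %

Formula mass = 1×24.305 + 4×55.845 + 2×40.078 + 8×28.085 + 24×15.999 + 2×1.008 = 938.513 g/mol, of which 80.156 g is Ca.
So Ca makes up 80.156/938.513 = 0.0854 of the mass, i.e. 8.54%.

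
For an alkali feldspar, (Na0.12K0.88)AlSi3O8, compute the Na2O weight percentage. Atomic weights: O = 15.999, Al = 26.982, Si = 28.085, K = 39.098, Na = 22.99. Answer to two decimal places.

Molar mass of (Na0.12K0.88)AlSi3O8 = 0.12·22.99 + 0.88·39.098 + 1·26.982 + 3·28.085 + 8·15.999 = 276.394 g/mol.
Each formula unit contains 0.12 Na, equivalent to 0.12/2 = 0.0600 mol Na2O.
M(Na2O) = 2×22.99 + 1×15.999 = 61.979 g/mol.
Mass of Na2O per formula unit = 0.0600 × 61.979 = 3.719 g.
Na2O wt% = 3.719 / 276.394 × 100 = 1.35%.

1.35 wt%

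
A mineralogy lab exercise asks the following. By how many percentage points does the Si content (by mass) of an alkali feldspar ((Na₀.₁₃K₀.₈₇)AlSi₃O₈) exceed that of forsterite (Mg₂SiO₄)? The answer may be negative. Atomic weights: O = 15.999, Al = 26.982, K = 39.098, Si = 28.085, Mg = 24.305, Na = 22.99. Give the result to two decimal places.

Si in (Na₀.₁₃K₀.₈₇)AlSi₃O₈: molar mass 276.233 g/mol; 3×28.085 = 84.255 g → 30.50 wt%.
Si in Mg₂SiO₄: molar mass 140.691 g/mol; 1×28.085 = 28.085 g → 19.96 wt%.
Difference = 30.50 − 19.96 = 10.54 percentage points.

10.54 percentage points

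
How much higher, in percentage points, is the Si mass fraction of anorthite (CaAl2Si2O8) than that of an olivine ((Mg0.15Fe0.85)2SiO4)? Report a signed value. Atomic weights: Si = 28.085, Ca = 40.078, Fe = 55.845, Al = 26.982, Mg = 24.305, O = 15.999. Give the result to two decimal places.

First mineral: 56.170 g Si in 278.204 g formula = 20.19 wt% Si.
Second mineral: 28.085 g Si in 194.309 g formula = 14.45 wt% Si.
20.19% − 14.45% gives a difference of 5.74 percentage points.

5.74 percentage points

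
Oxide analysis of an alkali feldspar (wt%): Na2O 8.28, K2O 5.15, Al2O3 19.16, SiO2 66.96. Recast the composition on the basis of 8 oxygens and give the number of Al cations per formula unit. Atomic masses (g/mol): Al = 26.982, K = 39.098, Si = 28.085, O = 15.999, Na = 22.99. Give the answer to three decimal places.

Na2O: 8.28/61.979 = 0.13359 mol → 0.26718 mol Na, 0.13359 mol O.
K2O: 5.15/94.195 = 0.05467 mol → 0.10934 mol K, 0.05467 mol O.
Al2O3: 19.16/101.961 = 0.18791 mol → 0.37582 mol Al, 0.56373 mol O.
SiO2: 66.96/60.083 = 1.11446 mol → 1.11446 mol Si, 2.22892 mol O.
Total oxygen = 2.98091 mol. Normalization factor = 8/2.98091 = 2.68374.
Al per 8 O = 0.37582 × 2.68374 = 1.009.

1.009 Al apfu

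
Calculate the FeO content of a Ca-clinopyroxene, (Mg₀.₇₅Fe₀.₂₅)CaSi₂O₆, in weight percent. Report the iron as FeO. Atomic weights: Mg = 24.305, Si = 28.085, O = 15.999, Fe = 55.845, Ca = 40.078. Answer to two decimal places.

8.00 wt%

M((Mg₀.₇₅Fe₀.₂₅)CaSi₂O₆) = 224.432 g/mol; M(FeO) = 71.844 g/mol.
Moles FeO per formula unit = 0.25 Fe ÷ 1 = 0.2500.
FeO fraction = (0.2500 × 71.844) / 224.432 = 17.961/224.432 = 0.0800.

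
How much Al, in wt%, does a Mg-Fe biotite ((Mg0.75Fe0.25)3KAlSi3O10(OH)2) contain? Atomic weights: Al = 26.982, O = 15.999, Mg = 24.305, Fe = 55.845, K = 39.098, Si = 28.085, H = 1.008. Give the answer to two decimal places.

Molar mass of (Mg0.75Fe0.25)3KAlSi3O10(OH)2: 2.25×24.305 + 0.75×55.845 + 1×39.098 + 1×26.982 + 3×28.085 + 12×15.999 + 2×1.008 = 440.909 g/mol.
Mass of Al per formula unit: 1 × 26.982 = 26.982 g.
Weight fraction Al = 26.982 / 440.909 = 0.0612.

6.12 wt%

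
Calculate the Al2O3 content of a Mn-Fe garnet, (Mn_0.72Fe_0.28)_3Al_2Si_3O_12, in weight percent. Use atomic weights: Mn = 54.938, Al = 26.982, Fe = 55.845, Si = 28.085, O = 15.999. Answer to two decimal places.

M((Mn_0.72Fe_0.28)_3Al_2Si_3O_12) = 495.783 g/mol; M(Al2O3) = 101.961 g/mol.
Moles Al2O3 per formula unit = 2 Al ÷ 2 = 1.0000.
Al2O3 fraction = (1.0000 × 101.961) / 495.783 = 101.961/495.783 = 0.2057.

20.57 wt%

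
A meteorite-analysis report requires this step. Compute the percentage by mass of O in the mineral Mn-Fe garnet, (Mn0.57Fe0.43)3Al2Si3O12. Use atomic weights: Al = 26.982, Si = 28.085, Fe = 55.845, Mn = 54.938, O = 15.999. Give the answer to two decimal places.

38.69 wt%

M((Mn0.57Fe0.43)3Al2Si3O12) = 496.191 g/mol.
O contributes 12 × 15.999 = 191.988 g per mole.
191.988/496.191 = 0.3869 → 38.69%.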